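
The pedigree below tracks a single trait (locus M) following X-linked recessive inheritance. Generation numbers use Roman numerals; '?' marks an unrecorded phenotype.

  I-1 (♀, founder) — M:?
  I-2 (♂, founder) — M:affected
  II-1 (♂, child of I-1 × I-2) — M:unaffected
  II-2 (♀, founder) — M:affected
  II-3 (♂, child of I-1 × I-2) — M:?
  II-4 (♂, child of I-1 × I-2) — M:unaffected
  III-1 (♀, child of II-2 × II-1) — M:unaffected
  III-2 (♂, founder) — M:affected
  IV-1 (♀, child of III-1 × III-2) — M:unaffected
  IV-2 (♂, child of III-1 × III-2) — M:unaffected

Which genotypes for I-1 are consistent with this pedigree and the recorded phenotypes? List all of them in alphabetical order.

M/I-1 ? ·: X^MX^M|X^MX^m
M/I-2 aff ·: X^mY
M/II-1 un I-1×I-2: X^MY
M/II-2 aff ·: X^mX^m
M/II-3 ? I-1×I-2: X^MY|X^mY
M/II-4 un I-1×I-2: X^MY
M/III-1 un II-2×II-1: X^MX^m
M/III-2 aff ·: X^mY
M/IV-1 un III-1×III-2: X^MX^m
M/IV-2 un III-1×III-2: X^MY
⇒ M over [I-1,I-2,II-1,II-2,II-3,II-4,III-1,III-2,IV-1,IV-2]: 3 consistent

I-1 ∈ {X^MX^M, X^MX^m}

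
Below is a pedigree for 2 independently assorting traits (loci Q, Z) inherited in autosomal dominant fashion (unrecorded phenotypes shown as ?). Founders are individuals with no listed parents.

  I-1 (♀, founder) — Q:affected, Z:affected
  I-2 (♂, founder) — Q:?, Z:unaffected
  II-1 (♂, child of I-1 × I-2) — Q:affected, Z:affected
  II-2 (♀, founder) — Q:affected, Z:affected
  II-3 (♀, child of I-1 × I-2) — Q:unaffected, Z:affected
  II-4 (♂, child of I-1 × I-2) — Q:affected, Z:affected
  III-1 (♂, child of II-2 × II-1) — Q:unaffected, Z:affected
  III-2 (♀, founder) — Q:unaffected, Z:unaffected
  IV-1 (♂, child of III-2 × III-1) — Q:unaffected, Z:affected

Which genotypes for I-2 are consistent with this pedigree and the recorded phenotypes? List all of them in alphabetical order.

Q/I-1 aff ·: Qq
Q/I-2 ? ·: qq|Qq
Q/II-1 aff I-1×I-2: Qq
Q/II-2 aff ·: Qq
Q/II-3 un I-1×I-2: qq
Q/II-4 aff I-1×I-2: Qq|QQ
Q/III-1 un II-2×II-1: qq
Q/III-2 un ·: qq
Q/IV-1 un III-2×III-1: qq
⇒ Q over [I-1,I-2,II-1,II-2,II-3,II-4,III-1,III-2,IV-1]: 3 consistent
Z/I-1 aff ·: Zz|ZZ
Z/I-2 un ·: zz
Z/II-1 aff I-1×I-2: Zz
Z/II-2 aff ·: Zz|ZZ
Z/II-3 aff I-1×I-2: Zz
Z/II-4 aff I-1×I-2: Zz
Z/III-1 aff II-2×II-1: Zz|ZZ
Z/III-2 un ·: zz
Z/IV-1 aff III-2×III-1: Zz
⇒ Z over [I-1,I-2,II-1,II-2,II-3,II-4,III-1,III-2,IV-1]: 8 consistent

I-2 ∈ {Qq zz, qq zz}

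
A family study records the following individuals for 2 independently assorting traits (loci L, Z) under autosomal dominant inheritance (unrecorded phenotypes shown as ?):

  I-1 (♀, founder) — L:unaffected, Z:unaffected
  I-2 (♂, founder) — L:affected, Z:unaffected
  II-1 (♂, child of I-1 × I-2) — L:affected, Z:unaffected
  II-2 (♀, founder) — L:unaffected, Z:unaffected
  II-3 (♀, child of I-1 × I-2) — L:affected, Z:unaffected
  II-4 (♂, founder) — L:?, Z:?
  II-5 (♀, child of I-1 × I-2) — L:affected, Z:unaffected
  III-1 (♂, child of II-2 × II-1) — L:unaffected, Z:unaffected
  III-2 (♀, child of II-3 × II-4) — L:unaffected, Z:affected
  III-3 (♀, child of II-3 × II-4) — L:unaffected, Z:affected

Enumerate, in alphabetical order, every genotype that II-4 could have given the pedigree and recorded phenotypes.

II-4 ∈ {Ll ZZ, Ll Zz, ll ZZ, ll Zz}

L/I-1 un ·: ll
L/I-2 aff ·: Ll|LL
L/II-1 aff I-1×I-2: Ll
L/II-2 un ·: ll
L/II-3 aff I-1×I-2: Ll
L/II-4 ? ·: ll|Ll
L/II-5 aff I-1×I-2: Ll
L/III-1 un II-2×II-1: ll
L/III-2 un II-3×II-4: ll
L/III-3 un II-3×II-4: ll
⇒ L over [I-1,I-2,II-1,II-2,II-3,II-4,II-5,III-1,III-2,III-3]: 4 consistent
Z/I-1 un ·: zz
Z/I-2 un ·: zz
Z/II-1 un I-1×I-2: zz
Z/II-2 un ·: zz
Z/II-3 un I-1×I-2: zz
Z/II-4 ? ·: Zz|ZZ
Z/II-5 un I-1×I-2: zz
Z/III-1 un II-2×II-1: zz
Z/III-2 aff II-3×II-4: Zz
Z/III-3 aff II-3×II-4: Zz
⇒ Z over [I-1,I-2,II-1,II-2,II-3,II-4,II-5,III-1,III-2,III-3]: 2 consistent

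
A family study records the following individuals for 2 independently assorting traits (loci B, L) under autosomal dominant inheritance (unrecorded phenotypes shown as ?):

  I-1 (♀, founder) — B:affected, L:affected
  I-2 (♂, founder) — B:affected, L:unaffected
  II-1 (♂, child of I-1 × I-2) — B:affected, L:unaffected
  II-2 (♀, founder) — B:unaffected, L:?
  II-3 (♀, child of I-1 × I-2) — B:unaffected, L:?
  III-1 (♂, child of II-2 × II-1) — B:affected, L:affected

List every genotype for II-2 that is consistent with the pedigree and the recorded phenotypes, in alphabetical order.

B/I-1 aff ·: Bb
B/I-2 aff ·: Bb
B/II-1 aff I-1×I-2: Bb|BB
B/II-2 un ·: bb
B/II-3 un I-1×I-2: bb
B/III-1 aff II-2×II-1: Bb
⇒ B over [I-1,I-2,II-1,II-2,II-3,III-1]: 2 consistent
L/I-1 aff ·: Ll
L/I-2 un ·: ll
L/II-1 un I-1×I-2: ll
L/II-2 ? ·: Ll|LL
L/II-3 ? I-1×I-2: ll|Ll
L/III-1 aff II-2×II-1: Ll
⇒ L over [I-1,I-2,II-1,II-2,II-3,III-1]: 4 consistent

II-2 ∈ {bb LL, bb Ll}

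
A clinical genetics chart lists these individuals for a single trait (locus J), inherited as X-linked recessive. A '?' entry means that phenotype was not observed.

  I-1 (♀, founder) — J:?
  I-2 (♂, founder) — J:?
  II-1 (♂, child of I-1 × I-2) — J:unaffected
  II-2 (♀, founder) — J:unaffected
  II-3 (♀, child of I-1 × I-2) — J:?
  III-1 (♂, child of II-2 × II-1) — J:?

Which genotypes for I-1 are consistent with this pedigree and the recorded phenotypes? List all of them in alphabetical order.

I-1 ∈ {X^JX^J, X^JX^j}

J/I-1 ? ·: X^JX^J|X^JX^j
J/I-2 ? ·: X^JY|X^jY
J/II-1 un I-1×I-2: X^JY
J/II-2 un ·: X^JX^J|X^JX^j
J/II-3 ? I-1×I-2: X^JX^J|X^JX^j|X^jX^j
J/III-1 ? II-2×II-1: X^JY|X^jY
⇒ J over [I-1,I-2,II-1,II-2,II-3,III-1]: 18 consistent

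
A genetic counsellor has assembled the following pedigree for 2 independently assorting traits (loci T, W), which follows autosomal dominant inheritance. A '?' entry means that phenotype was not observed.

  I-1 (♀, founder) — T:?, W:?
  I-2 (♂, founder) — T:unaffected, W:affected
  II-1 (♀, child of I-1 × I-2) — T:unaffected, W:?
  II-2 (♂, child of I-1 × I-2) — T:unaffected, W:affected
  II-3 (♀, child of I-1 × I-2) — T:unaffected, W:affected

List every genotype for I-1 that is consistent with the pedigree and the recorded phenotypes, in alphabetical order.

T/I-1 ? ·: tt|Tt
T/I-2 un ·: tt
T/II-1 un I-1×I-2: tt
T/II-2 un I-1×I-2: tt
T/II-3 un I-1×I-2: tt
⇒ T over [I-1,I-2,II-1,II-2,II-3]: 2 consistent
W/I-1 ? ·: ww|Ww|WW
W/I-2 aff ·: Ww|WW
W/II-1 ? I-1×I-2: ww|Ww|WW
W/II-2 aff I-1×I-2: Ww|WW
W/II-3 aff I-1×I-2: Ww|WW
⇒ W over [I-1,I-2,II-1,II-2,II-3]: 32 consistent

I-1 ∈ {Tt WW, Tt Ww, Tt ww, tt WW, tt Ww, tt ww}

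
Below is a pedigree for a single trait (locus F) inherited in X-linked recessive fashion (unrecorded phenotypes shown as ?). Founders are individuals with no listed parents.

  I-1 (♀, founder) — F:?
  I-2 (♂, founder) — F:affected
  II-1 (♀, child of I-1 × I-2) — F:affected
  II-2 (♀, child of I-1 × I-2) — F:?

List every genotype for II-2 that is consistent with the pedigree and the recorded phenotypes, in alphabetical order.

II-2 ∈ {X^FX^f, X^fX^f}

F/I-1 ? ·: X^FX^f|X^fX^f
F/I-2 aff ·: X^fY
F/II-1 aff I-1×I-2: X^fX^f
F/II-2 ? I-1×I-2: X^FX^f|X^fX^f
⇒ F over [I-1,I-2,II-1,II-2]: 3 consistent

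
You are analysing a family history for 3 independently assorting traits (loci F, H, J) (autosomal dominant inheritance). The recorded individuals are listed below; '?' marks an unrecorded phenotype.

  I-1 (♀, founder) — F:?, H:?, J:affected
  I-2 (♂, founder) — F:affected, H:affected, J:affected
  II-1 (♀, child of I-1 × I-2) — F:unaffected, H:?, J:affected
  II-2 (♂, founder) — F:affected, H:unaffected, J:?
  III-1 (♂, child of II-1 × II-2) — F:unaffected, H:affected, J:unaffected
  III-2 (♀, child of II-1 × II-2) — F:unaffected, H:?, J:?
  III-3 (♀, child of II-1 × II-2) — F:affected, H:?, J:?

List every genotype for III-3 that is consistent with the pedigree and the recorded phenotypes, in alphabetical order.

F/I-1 ? ·: ff|Ff
F/I-2 aff ·: Ff
F/II-1 un I-1×I-2: ff
F/II-2 aff ·: Ff
F/III-1 un II-1×II-2: ff
F/III-2 un II-1×II-2: ff
F/III-3 aff II-1×II-2: Ff
⇒ F over [I-1,I-2,II-1,II-2,III-1,III-2,III-3]: 2 consistent
H/I-1 ? ·: hh|Hh|HH
H/I-2 aff ·: Hh|HH
H/II-1 ? I-1×I-2: Hh|HH
H/II-2 un ·: hh
H/III-1 aff II-1×II-2: Hh
H/III-2 ? II-1×II-2: hh|Hh
H/III-3 ? II-1×II-2: hh|Hh
⇒ H over [I-1,I-2,II-1,II-2,III-1,III-2,III-3]: 24 consistent
J/I-1 aff ·: Jj|JJ
J/I-2 aff ·: Jj|JJ
J/II-1 aff I-1×I-2: Jj
J/II-2 ? ·: jj|Jj
J/III-1 un II-1×II-2: jj
J/III-2 ? II-1×II-2: jj|Jj|JJ
J/III-3 ? II-1×II-2: jj|Jj|JJ
⇒ J over [I-1,I-2,II-1,II-2,III-1,III-2,III-3]: 39 consistent

III-3 ∈ {Ff Hh JJ, Ff Hh Jj, Ff Hh jj, Ff hh JJ, Ff hh Jj, Ff hh jj}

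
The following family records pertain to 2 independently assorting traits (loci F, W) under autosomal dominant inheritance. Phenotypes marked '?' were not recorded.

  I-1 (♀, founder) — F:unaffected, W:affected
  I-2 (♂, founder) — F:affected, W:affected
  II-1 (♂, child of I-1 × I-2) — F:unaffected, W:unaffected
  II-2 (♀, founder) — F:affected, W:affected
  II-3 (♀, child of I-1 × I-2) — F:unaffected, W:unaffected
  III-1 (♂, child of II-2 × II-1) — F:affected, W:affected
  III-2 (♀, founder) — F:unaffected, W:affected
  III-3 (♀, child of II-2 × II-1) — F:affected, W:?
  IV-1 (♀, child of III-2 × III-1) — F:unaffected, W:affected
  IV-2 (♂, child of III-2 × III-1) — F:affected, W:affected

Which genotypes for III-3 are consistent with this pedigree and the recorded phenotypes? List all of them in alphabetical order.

III-3 ∈ {Ff Ww, Ff ww}

F/I-1 un ·: ff
F/I-2 aff ·: Ff
F/II-1 un I-1×I-2: ff
F/II-2 aff ·: Ff|FF
F/II-3 un I-1×I-2: ff
F/III-1 aff II-2×II-1: Ff
F/III-2 un ·: ff
F/III-3 aff II-2×II-1: Ff
F/IV-1 un III-2×III-1: ff
F/IV-2 aff III-2×III-1: Ff
⇒ F over [I-1,I-2,II-1,II-2,II-3,III-1,III-2,III-3,IV-1,IV-2]: 2 consistent
W/I-1 aff ·: Ww
W/I-2 aff ·: Ww
W/II-1 un I-1×I-2: ww
W/II-2 aff ·: Ww|WW
W/II-3 un I-1×I-2: ww
W/III-1 aff II-2×II-1: Ww
W/III-2 aff ·: Ww|WW
W/III-3 ? II-2×II-1: ww|Ww
W/IV-1 aff III-2×III-1: Ww|WW
W/IV-2 aff III-2×III-1: Ww|WW
⇒ W over [I-1,I-2,II-1,II-2,II-3,III-1,III-2,III-3,IV-1,IV-2]: 24 consistent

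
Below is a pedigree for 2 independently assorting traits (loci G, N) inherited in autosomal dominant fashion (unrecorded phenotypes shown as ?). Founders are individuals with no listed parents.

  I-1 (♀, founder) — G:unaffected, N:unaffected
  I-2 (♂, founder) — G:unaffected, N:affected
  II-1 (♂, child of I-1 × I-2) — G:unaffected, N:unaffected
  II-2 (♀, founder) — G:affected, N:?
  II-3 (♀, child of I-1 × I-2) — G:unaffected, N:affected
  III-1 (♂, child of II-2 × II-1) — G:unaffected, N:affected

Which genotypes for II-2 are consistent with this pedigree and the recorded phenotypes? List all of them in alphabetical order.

G/I-1 un ·: gg
G/I-2 un ·: gg
G/II-1 un I-1×I-2: gg
G/II-2 aff ·: Gg
G/II-3 un I-1×I-2: gg
G/III-1 un II-2×II-1: gg
⇒ G over [I-1,I-2,II-1,II-2,II-3,III-1]: 1 consistent
N/I-1 un ·: nn
N/I-2 aff ·: Nn
N/II-1 un I-1×I-2: nn
N/II-2 ? ·: Nn|NN
N/II-3 aff I-1×I-2: Nn
N/III-1 aff II-2×II-1: Nn
⇒ N over [I-1,I-2,II-1,II-2,II-3,III-1]: 2 consistent

II-2 ∈ {Gg NN, Gg Nn}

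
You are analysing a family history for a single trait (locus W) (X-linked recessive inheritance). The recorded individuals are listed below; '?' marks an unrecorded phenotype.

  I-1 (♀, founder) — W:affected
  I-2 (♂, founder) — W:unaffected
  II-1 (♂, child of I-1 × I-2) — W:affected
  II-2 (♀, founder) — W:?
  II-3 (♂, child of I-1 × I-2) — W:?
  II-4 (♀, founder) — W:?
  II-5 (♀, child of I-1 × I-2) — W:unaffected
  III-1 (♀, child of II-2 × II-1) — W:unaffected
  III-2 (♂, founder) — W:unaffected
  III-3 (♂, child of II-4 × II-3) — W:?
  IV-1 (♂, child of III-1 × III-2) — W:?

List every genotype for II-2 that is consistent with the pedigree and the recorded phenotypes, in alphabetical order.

W/I-1 aff ·: X^wX^w
W/I-2 un ·: X^WY
W/II-1 aff I-1×I-2: X^wY
W/II-2 ? ·: X^WX^W|X^WX^w
W/II-3 ? I-1×I-2: X^wY
W/II-4 ? ·: X^WX^W|X^WX^w|X^wX^w
W/II-5 un I-1×I-2: X^WX^w
W/III-1 un II-2×II-1: X^WX^w
W/III-2 un ·: X^WY
W/III-3 ? II-4×II-3: X^WY|X^wY
W/IV-1 ? III-1×III-2: X^WY|X^wY
⇒ W over [I-1,I-2,II-1,II-2,II-3,II-4,II-5,III-1,III-2,III-3,IV-1]: 16 consistent

II-2 ∈ {X^WX^W, X^WX^w}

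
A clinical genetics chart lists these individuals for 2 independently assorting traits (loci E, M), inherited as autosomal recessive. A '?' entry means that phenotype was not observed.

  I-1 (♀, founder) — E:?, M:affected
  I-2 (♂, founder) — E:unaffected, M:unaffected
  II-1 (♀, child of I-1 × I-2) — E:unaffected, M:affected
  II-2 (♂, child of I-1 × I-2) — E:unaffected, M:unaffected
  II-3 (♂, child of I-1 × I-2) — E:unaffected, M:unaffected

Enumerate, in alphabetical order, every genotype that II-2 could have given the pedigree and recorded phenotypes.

E/I-1 ? ·: EE|Ee|ee
E/I-2 un ·: EE|Ee
E/II-1 un I-1×I-2: EE|Ee
E/II-2 un I-1×I-2: EE|Ee
E/II-3 un I-1×I-2: EE|Ee
⇒ E over [I-1,I-2,II-1,II-2,II-3]: 27 consistent
M/I-1 aff ·: mm
M/I-2 un ·: Mm
M/II-1 aff I-1×I-2: mm
M/II-2 un I-1×I-2: Mm
M/II-3 un I-1×I-2: Mm
⇒ M over [I-1,I-2,II-1,II-2,II-3]: 1 consistent

II-2 ∈ {EE Mm, Ee Mm}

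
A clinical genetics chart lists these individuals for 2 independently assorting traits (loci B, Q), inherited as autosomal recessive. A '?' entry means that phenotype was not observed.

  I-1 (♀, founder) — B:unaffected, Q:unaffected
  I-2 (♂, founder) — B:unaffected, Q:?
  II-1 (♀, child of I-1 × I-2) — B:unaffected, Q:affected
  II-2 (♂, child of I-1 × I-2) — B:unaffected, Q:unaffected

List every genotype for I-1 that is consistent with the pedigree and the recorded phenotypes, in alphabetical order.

B/I-1 un ·: BB|Bb
B/I-2 un ·: BB|Bb
B/II-1 un I-1×I-2: BB|Bb
B/II-2 un I-1×I-2: BB|Bb
⇒ B over [I-1,I-2,II-1,II-2]: 13 consistent
Q/I-1 un ·: Qq
Q/I-2 ? ·: Qq|qq
Q/II-1 aff I-1×I-2: qq
Q/II-2 un I-1×I-2: QQ|Qq
⇒ Q over [I-1,I-2,II-1,II-2]: 3 consistent

I-1 ∈ {BB Qq, Bb Qq}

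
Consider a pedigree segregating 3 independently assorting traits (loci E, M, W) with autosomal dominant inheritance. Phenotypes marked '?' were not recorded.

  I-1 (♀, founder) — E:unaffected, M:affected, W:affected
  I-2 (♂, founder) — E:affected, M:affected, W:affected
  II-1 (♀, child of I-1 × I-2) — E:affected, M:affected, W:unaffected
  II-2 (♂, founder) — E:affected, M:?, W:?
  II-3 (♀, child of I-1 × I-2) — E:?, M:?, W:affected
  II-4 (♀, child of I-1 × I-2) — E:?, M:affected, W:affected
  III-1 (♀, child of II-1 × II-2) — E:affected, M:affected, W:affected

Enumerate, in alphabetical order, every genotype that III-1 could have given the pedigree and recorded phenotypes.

E/I-1 un ·: ee
E/I-2 aff ·: Ee|EE
E/II-1 aff I-1×I-2: Ee
E/II-2 aff ·: Ee|EE
E/II-3 ? I-1×I-2: ee|Ee
E/II-4 ? I-1×I-2: ee|Ee
E/III-1 aff II-1×II-2: Ee|EE
⇒ E over [I-1,I-2,II-1,II-2,II-3,II-4,III-1]: 20 consistent
M/I-1 aff ·: Mm|MM
M/I-2 aff ·: Mm|MM
M/II-1 aff I-1×I-2: Mm|MM
M/II-2 ? ·: mm|Mm|MM
M/II-3 ? I-1×I-2: mm|Mm|MM
M/II-4 aff I-1×I-2: Mm|MM
M/III-1 aff II-1×II-2: Mm|MM
⇒ M over [I-1,I-2,II-1,II-2,II-3,II-4,III-1]: 130 consistent
W/I-1 aff ·: Ww
W/I-2 aff ·: Ww
W/II-1 un I-1×I-2: ww
W/II-2 ? ·: Ww|WW
W/II-3 aff I-1×I-2: Ww|WW
W/II-4 aff I-1×I-2: Ww|WW
W/III-1 aff II-1×II-2: Ww
⇒ W over [I-1,I-2,II-1,II-2,II-3,II-4,III-1]: 8 consistent

III-1 ∈ {EE MM Ww, EE Mm Ww, Ee MM Ww, Ee Mm Ww}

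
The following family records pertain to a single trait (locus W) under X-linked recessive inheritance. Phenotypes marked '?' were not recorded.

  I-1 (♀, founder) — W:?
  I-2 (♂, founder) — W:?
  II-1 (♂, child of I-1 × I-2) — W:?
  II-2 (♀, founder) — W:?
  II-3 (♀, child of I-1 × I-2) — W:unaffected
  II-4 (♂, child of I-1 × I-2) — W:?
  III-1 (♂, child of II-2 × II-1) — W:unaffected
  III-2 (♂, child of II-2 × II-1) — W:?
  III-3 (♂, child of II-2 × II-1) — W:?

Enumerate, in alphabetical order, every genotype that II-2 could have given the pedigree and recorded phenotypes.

W/I-1 ? ·: X^WX^W|X^WX^w|X^wX^w
W/I-2 ? ·: X^WY|X^wY
W/II-1 ? I-1×I-2: X^WY|X^wY
W/II-2 ? ·: X^WX^W|X^WX^w
W/II-3 un I-1×I-2: X^WX^W|X^WX^w
W/II-4 ? I-1×I-2: X^WY|X^wY
W/III-1 un II-2×II-1: X^WY
W/III-2 ? II-2×II-1: X^WY|X^wY
W/III-3 ? II-2×II-1: X^WY|X^wY
⇒ W over [I-1,I-2,II-1,II-2,II-3,II-4,III-1,III-2,III-3]: 75 consistent

II-2 ∈ {X^WX^W, X^WX^w}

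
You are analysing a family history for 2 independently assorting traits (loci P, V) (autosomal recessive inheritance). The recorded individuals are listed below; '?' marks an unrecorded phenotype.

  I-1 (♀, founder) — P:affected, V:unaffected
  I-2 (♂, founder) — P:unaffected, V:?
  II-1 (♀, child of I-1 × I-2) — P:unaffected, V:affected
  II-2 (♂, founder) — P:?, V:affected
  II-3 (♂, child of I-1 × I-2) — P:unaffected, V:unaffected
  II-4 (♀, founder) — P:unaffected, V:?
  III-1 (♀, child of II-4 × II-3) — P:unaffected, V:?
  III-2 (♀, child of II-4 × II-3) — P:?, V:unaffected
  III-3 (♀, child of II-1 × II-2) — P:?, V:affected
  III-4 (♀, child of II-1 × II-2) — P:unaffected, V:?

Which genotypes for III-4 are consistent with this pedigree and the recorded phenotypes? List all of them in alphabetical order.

P/I-1 aff ·: pp
P/I-2 un ·: PP|Pp
P/II-1 un I-1×I-2: Pp
P/II-2 ? ·: PP|Pp|pp
P/II-3 un I-1×I-2: Pp
P/II-4 un ·: PP|Pp
P/III-1 un II-4×II-3: PP|Pp
P/III-2 ? II-4×II-3: PP|Pp|pp
P/III-3 ? II-1×II-2: PP|Pp|pp
P/III-4 un II-1×II-2: PP|Pp
⇒ P over [I-1,I-2,II-1,II-2,II-3,II-4,III-1,III-2,III-3,III-4]: 240 consistent
V/I-1 un ·: Vv
V/I-2 ? ·: Vv|vv
V/II-1 aff I-1×I-2: vv
V/II-2 aff ·: vv
V/II-3 un I-1×I-2: VV|Vv
V/II-4 ? ·: VV|Vv|vv
V/III-1 ? II-4×II-3: VV|Vv|vv
V/III-2 un II-4×II-3: VV|Vv
V/III-3 aff II-1×II-2: vv
V/III-4 ? II-1×II-2: vv
⇒ V over [I-1,I-2,II-1,II-2,II-3,II-4,III-1,III-2,III-3,III-4]: 30 consistent

III-4 ∈ {PP vv, Pp vv}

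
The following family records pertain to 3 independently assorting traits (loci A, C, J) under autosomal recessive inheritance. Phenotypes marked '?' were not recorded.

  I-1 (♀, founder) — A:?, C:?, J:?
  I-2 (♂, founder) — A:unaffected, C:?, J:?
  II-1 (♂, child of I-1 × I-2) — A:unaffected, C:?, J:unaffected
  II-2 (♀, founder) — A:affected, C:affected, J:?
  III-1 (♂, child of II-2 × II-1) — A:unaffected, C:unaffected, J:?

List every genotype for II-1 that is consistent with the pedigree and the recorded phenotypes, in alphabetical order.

A/I-1 ? ·: AA|Aa|aa
A/I-2 un ·: AA|Aa
A/II-1 un I-1×I-2: AA|Aa
A/II-2 aff ·: aa
A/III-1 un II-2×II-1: Aa
⇒ A over [I-1,I-2,II-1,II-2,III-1]: 9 consistent
C/I-1 ? ·: CC|Cc|cc
C/I-2 ? ·: CC|Cc|cc
C/II-1 ? I-1×I-2: CC|Cc
C/II-2 aff ·: cc
C/III-1 un II-2×II-1: Cc
⇒ C over [I-1,I-2,II-1,II-2,III-1]: 11 consistent
J/I-1 ? ·: JJ|Jj|jj
J/I-2 ? ·: JJ|Jj|jj
J/II-1 un I-1×I-2: JJ|Jj
J/II-2 ? ·: JJ|Jj|jj
J/III-1 ? II-2×II-1: JJ|Jj|jj
⇒ J over [I-1,I-2,II-1,II-2,III-1]: 65 consistent

II-1 ∈ {AA CC JJ, AA CC Jj, AA Cc JJ, AA Cc Jj, Aa CC JJ, Aa CC Jj, Aa Cc JJ, Aa Cc Jj}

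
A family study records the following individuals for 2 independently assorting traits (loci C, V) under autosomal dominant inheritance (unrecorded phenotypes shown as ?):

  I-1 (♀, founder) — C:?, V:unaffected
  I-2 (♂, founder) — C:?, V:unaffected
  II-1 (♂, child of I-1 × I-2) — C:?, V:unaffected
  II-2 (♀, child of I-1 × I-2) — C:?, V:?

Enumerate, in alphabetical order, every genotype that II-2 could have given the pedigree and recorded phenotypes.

II-2 ∈ {CC vv, Cc vv, cc vv}

C/I-1 ? ·: cc|Cc|CC
C/I-2 ? ·: cc|Cc|CC
C/II-1 ? I-1×I-2: cc|Cc|CC
C/II-2 ? I-1×I-2: cc|Cc|CC
⇒ C over [I-1,I-2,II-1,II-2]: 29 consistent
V/I-1 un ·: vv
V/I-2 un ·: vv
V/II-1 un I-1×I-2: vv
V/II-2 ? I-1×I-2: vv
⇒ V over [I-1,I-2,II-1,II-2]: 1 consistent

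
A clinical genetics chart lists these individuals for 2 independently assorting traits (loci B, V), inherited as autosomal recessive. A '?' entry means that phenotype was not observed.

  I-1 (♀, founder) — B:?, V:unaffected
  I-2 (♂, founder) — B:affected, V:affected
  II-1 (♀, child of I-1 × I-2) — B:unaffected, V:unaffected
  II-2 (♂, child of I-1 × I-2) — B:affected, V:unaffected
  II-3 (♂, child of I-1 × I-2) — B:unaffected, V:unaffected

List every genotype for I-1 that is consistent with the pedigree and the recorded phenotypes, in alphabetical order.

I-1 ∈ {Bb VV, Bb Vv}

B/I-1 ? ·: Bb
B/I-2 aff ·: bb
B/II-1 un I-1×I-2: Bb
B/II-2 aff I-1×I-2: bb
B/II-3 un I-1×I-2: Bb
⇒ B over [I-1,I-2,II-1,II-2,II-3]: 1 consistent
V/I-1 un ·: VV|Vv
V/I-2 aff ·: vv
V/II-1 un I-1×I-2: Vv
V/II-2 un I-1×I-2: Vv
V/II-3 un I-1×I-2: Vv
⇒ V over [I-1,I-2,II-1,II-2,II-3]: 2 consistent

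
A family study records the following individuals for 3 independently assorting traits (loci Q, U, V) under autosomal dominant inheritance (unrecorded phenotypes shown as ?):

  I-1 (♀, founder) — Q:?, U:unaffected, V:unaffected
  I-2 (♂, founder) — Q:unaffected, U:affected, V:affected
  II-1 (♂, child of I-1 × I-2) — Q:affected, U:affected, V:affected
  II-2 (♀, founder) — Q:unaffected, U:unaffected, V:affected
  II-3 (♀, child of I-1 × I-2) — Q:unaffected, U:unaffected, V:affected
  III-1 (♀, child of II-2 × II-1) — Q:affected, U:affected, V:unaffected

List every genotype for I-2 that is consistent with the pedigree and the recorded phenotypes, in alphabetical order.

Q/I-1 ? ·: Qq
Q/I-2 un ·: qq
Q/II-1 aff I-1×I-2: Qq
Q/II-2 un ·: qq
Q/II-3 un I-1×I-2: qq
Q/III-1 aff II-2×II-1: Qq
⇒ Q over [I-1,I-2,II-1,II-2,II-3,III-1]: 1 consistent
U/I-1 un ·: uu
U/I-2 aff ·: Uu
U/II-1 aff I-1×I-2: Uu
U/II-2 un ·: uu
U/II-3 un I-1×I-2: uu
U/III-1 aff II-2×II-1: Uu
⇒ U over [I-1,I-2,II-1,II-2,II-3,III-1]: 1 consistent
V/I-1 un ·: vv
V/I-2 aff ·: Vv|VV
V/II-1 aff I-1×I-2: Vv
V/II-2 aff ·: Vv
V/II-3 aff I-1×I-2: Vv
V/III-1 un II-2×II-1: vv
⇒ V over [I-1,I-2,II-1,II-2,II-3,III-1]: 2 consistent

I-2 ∈ {qq Uu VV, qq Uu Vv}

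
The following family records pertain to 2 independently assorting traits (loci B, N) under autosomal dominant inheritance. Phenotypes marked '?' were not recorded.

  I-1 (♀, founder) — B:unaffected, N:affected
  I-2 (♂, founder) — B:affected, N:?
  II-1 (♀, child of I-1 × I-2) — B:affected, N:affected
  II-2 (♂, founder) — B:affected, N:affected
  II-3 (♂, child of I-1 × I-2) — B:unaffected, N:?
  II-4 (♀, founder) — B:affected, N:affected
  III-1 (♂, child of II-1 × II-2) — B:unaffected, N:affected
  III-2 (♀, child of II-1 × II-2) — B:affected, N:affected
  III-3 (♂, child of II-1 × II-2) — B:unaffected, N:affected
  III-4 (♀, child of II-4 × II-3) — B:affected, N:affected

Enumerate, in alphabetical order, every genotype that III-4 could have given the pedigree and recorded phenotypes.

III-4 ∈ {Bb NN, Bb Nn}

B/I-1 un ·: bb
B/I-2 aff ·: Bb
B/II-1 aff I-1×I-2: Bb
B/II-2 aff ·: Bb
B/II-3 un I-1×I-2: bb
B/II-4 aff ·: Bb|BB
B/III-1 un II-1×II-2: bb
B/III-2 aff II-1×II-2: Bb|BB
B/III-3 un II-1×II-2: bb
B/III-4 aff II-4×II-3: Bb
⇒ B over [I-1,I-2,II-1,II-2,II-3,II-4,III-1,III-2,III-3,III-4]: 4 consistent
N/I-1 aff ·: Nn|NN
N/I-2 ? ·: nn|Nn|NN
N/II-1 aff I-1×I-2: Nn|NN
N/II-2 aff ·: Nn|NN
N/II-3 ? I-1×I-2: nn|Nn|NN
N/II-4 aff ·: Nn|NN
N/III-1 aff II-1×II-2: Nn|NN
N/III-2 aff II-1×II-2: Nn|NN
N/III-3 aff II-1×II-2: Nn|NN
N/III-4 aff II-4×II-3: Nn|NN
⇒ N over [I-1,I-2,II-1,II-2,II-3,II-4,III-1,III-2,III-3,III-4]: 762 consistent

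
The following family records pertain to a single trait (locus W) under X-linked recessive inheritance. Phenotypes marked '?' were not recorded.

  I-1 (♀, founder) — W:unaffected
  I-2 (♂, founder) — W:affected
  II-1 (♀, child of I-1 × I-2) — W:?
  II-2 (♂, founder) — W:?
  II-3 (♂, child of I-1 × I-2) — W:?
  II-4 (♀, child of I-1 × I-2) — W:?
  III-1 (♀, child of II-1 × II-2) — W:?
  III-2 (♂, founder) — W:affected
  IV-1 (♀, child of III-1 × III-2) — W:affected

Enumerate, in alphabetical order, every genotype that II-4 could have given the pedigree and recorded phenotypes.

W/I-1 un ·: X^WX^W|X^WX^w
W/I-2 aff ·: X^wY
W/II-1 ? I-1×I-2: X^WX^w|X^wX^w
W/II-2 ? ·: X^WY|X^wY
W/II-3 ? I-1×I-2: X^WY|X^wY
W/II-4 ? I-1×I-2: X^WX^w|X^wX^w
W/III-1 ? II-1×II-2: X^WX^w|X^wX^w
W/III-2 aff ·: X^wY
W/IV-1 aff III-1×III-2: X^wX^w
⇒ W over [I-1,I-2,II-1,II-2,II-3,II-4,III-1,III-2,IV-1]: 23 consistent

II-4 ∈ {X^WX^w, X^wX^w}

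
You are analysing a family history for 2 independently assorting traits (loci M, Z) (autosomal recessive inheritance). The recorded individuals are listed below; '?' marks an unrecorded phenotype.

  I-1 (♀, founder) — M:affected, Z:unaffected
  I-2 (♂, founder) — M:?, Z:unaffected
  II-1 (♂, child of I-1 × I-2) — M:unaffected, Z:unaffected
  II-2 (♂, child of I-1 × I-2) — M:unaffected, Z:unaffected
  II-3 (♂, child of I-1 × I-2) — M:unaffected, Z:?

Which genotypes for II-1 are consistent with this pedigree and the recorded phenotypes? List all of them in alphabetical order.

M/I-1 aff ·: mm
M/I-2 ? ·: MM|Mm
M/II-1 un I-1×I-2: Mm
M/II-2 un I-1×I-2: Mm
M/II-3 un I-1×I-2: Mm
⇒ M over [I-1,I-2,II-1,II-2,II-3]: 2 consistent
Z/I-1 un ·: ZZ|Zz
Z/I-2 un ·: ZZ|Zz
Z/II-1 un I-1×I-2: ZZ|Zz
Z/II-2 un I-1×I-2: ZZ|Zz
Z/II-3 ? I-1×I-2: ZZ|Zz|zz
⇒ Z over [I-1,I-2,II-1,II-2,II-3]: 29 consistent

II-1 ∈ {Mm ZZ, Mm Zz}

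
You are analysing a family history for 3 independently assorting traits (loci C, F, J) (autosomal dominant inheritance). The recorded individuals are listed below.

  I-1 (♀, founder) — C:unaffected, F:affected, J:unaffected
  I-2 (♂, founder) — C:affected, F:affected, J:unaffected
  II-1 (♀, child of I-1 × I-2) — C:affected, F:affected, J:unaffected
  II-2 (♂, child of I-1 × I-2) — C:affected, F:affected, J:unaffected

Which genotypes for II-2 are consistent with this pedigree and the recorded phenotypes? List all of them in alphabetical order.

II-2 ∈ {Cc FF jj, Cc Ff jj}

C/I-1 un ·: cc
C/I-2 aff ·: Cc|CC
C/II-1 aff I-1×I-2: Cc
C/II-2 aff I-1×I-2: Cc
⇒ C over [I-1,I-2,II-1,II-2]: 2 consistent
F/I-1 aff ·: Ff|FF
F/I-2 aff ·: Ff|FF
F/II-1 aff I-1×I-2: Ff|FF
F/II-2 aff I-1×I-2: Ff|FF
⇒ F over [I-1,I-2,II-1,II-2]: 13 consistent
J/I-1 un ·: jj
J/I-2 un ·: jj
J/II-1 un I-1×I-2: jj
J/II-2 un I-1×I-2: jj
⇒ J over [I-1,I-2,II-1,II-2]: 1 consistent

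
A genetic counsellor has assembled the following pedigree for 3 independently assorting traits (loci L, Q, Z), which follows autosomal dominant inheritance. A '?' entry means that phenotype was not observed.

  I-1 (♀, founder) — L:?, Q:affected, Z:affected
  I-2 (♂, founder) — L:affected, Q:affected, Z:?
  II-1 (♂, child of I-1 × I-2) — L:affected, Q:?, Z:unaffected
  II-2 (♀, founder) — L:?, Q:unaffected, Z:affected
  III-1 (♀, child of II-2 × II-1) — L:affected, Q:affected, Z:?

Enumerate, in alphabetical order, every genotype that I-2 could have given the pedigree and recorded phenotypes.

L/I-1 ? ·: ll|Ll|LL
L/I-2 aff ·: Ll|LL
L/II-1 aff I-1×I-2: Ll|LL
L/II-2 ? ·: ll|Ll|LL
L/III-1 aff II-2×II-1: Ll|LL
⇒ L over [I-1,I-2,II-1,II-2,III-1]: 41 consistent
Q/I-1 aff ·: Qq|QQ
Q/I-2 aff ·: Qq|QQ
Q/II-1 ? I-1×I-2: Qq|QQ
Q/II-2 un ·: qq
Q/III-1 aff II-2×II-1: Qq
⇒ Q over [I-1,I-2,II-1,II-2,III-1]: 7 consistent
Z/I-1 aff ·: Zz
Z/I-2 ? ·: zz|Zz
Z/II-1 un I-1×I-2: zz
Z/II-2 aff ·: Zz|ZZ
Z/III-1 ? II-2×II-1: zz|Zz
⇒ Z over [I-1,I-2,II-1,II-2,III-1]: 6 consistent

I-2 ∈ {LL QQ Zz, LL QQ zz, LL Qq Zz, LL Qq zz, Ll QQ Zz, Ll QQ zz, Ll Qq Zz, Ll Qq zz}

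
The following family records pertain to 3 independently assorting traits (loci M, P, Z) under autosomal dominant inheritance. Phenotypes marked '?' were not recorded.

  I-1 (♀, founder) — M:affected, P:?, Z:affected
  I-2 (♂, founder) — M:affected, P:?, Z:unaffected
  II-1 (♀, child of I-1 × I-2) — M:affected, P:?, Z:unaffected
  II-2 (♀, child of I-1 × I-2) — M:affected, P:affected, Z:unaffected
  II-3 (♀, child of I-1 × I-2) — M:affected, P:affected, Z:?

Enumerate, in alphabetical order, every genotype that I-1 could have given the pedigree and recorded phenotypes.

M/I-1 aff ·: Mm|MM
M/I-2 aff ·: Mm|MM
M/II-1 aff I-1×I-2: Mm|MM
M/II-2 aff I-1×I-2: Mm|MM
M/II-3 aff I-1×I-2: Mm|MM
⇒ M over [I-1,I-2,II-1,II-2,II-3]: 25 consistent
P/I-1 ? ·: pp|Pp|PP
P/I-2 ? ·: pp|Pp|PP
P/II-1 ? I-1×I-2: pp|Pp|PP
P/II-2 aff I-1×I-2: Pp|PP
P/II-3 aff I-1×I-2: Pp|PP
⇒ P over [I-1,I-2,II-1,II-2,II-3]: 35 consistent
Z/I-1 aff ·: Zz
Z/I-2 un ·: zz
Z/II-1 un I-1×I-2: zz
Z/II-2 un I-1×I-2: zz
Z/II-3 ? I-1×I-2: zz|Zz
⇒ Z over [I-1,I-2,II-1,II-2,II-3]: 2 consistent

I-1 ∈ {MM PP Zz, MM Pp Zz, MM pp Zz, Mm PP Zz, Mm Pp Zz, Mm pp Zz}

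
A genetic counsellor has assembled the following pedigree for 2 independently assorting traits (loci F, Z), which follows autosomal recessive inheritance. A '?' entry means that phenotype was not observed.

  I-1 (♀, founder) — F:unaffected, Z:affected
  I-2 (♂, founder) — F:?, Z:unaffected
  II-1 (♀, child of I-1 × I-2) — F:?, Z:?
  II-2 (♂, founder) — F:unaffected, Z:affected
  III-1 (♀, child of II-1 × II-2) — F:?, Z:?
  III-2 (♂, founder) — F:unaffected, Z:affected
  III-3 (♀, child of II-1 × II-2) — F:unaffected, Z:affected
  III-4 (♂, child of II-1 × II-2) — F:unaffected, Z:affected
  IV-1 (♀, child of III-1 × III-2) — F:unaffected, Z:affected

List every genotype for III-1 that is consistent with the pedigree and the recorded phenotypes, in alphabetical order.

F/I-1 un ·: FF|Ff
F/I-2 ? ·: FF|Ff|ff
F/II-1 ? I-1×I-2: FF|Ff|ff
F/II-2 un ·: FF|Ff
F/III-1 ? II-1×II-2: FF|Ff|ff
F/III-2 un ·: FF|Ff
F/III-3 un II-1×II-2: FF|Ff
F/III-4 un II-1×II-2: FF|Ff
F/IV-1 un III-1×III-2: FF|Ff
⇒ F over [I-1,I-2,II-1,II-2,III-1,III-2,III-3,III-4,IV-1]: 464 consistent
Z/I-1 aff ·: zz
Z/I-2 un ·: ZZ|Zz
Z/II-1 ? I-1×I-2: Zz|zz
Z/II-2 aff ·: zz
Z/III-1 ? II-1×II-2: Zz|zz
Z/III-2 aff ·: zz
Z/III-3 aff II-1×II-2: zz
Z/III-4 aff II-1×II-2: zz
Z/IV-1 aff III-1×III-2: zz
⇒ Z over [I-1,I-2,II-1,II-2,III-1,III-2,III-3,III-4,IV-1]: 5 consistent

III-1 ∈ {FF Zz, FF zz, Ff Zz, Ff zz, ff Zz, ff zz}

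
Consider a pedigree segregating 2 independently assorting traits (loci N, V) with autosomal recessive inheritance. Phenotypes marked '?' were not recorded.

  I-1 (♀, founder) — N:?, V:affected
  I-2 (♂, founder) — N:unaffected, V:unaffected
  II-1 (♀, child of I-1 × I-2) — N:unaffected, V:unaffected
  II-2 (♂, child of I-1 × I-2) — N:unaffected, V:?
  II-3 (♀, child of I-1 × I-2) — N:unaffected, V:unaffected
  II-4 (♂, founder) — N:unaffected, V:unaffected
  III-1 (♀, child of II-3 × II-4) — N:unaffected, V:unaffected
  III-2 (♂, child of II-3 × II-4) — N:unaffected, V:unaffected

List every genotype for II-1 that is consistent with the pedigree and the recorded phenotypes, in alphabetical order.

II-1 ∈ {NN Vv, Nn Vv}

N/I-1 ? ·: NN|Nn|nn
N/I-2 un ·: NN|Nn
N/II-1 un I-1×I-2: NN|Nn
N/II-2 un I-1×I-2: NN|Nn
N/II-3 un I-1×I-2: NN|Nn
N/II-4 un ·: NN|Nn
N/III-1 un II-3×II-4: NN|Nn
N/III-2 un II-3×II-4: NN|Nn
⇒ N over [I-1,I-2,II-1,II-2,II-3,II-4,III-1,III-2]: 177 consistent
V/I-1 aff ·: vv
V/I-2 un ·: VV|Vv
V/II-1 un I-1×I-2: Vv
V/II-2 ? I-1×I-2: Vv|vv
V/II-3 un I-1×I-2: Vv
V/II-4 un ·: VV|Vv
V/III-1 un II-3×II-4: VV|Vv
V/III-2 un II-3×II-4: VV|Vv
⇒ V over [I-1,I-2,II-1,II-2,II-3,II-4,III-1,III-2]: 24 consistent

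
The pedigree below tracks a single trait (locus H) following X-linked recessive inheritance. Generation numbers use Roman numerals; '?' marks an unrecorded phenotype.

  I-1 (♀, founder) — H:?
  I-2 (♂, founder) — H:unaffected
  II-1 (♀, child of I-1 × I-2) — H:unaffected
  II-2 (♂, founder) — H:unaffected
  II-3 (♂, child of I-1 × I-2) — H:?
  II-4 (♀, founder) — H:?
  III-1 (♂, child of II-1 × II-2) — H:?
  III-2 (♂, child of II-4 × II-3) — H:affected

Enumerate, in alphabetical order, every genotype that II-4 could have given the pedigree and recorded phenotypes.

H/I-1 ? ·: X^HX^H|X^HX^h|X^hX^h
H/I-2 un ·: X^HY
H/II-1 un I-1×I-2: X^HX^H|X^HX^h
H/II-2 un ·: X^HY
H/II-3 ? I-1×I-2: X^HY|X^hY
H/II-4 ? ·: X^HX^h|X^hX^h
H/III-1 ? II-1×II-2: X^HY|X^hY
H/III-2 aff II-4×II-3: X^hY
⇒ H over [I-1,I-2,II-1,II-2,II-3,II-4,III-1,III-2]: 18 consistent

II-4 ∈ {X^HX^h, X^hX^h}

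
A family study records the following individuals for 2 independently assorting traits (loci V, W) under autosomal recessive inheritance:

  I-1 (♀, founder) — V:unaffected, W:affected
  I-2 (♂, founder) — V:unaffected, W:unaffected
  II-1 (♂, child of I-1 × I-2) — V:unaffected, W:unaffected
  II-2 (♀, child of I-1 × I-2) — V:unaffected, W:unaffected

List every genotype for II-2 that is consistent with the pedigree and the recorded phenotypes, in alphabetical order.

II-2 ∈ {VV Ww, Vv Ww}

V/I-1 un ·: VV|Vv
V/I-2 un ·: VV|Vv
V/II-1 un I-1×I-2: VV|Vv
V/II-2 un I-1×I-2: VV|Vv
⇒ V over [I-1,I-2,II-1,II-2]: 13 consistent
W/I-1 aff ·: ww
W/I-2 un ·: WW|Ww
W/II-1 un I-1×I-2: Ww
W/II-2 un I-1×I-2: Ww
⇒ W over [I-1,I-2,II-1,II-2]: 2 consistent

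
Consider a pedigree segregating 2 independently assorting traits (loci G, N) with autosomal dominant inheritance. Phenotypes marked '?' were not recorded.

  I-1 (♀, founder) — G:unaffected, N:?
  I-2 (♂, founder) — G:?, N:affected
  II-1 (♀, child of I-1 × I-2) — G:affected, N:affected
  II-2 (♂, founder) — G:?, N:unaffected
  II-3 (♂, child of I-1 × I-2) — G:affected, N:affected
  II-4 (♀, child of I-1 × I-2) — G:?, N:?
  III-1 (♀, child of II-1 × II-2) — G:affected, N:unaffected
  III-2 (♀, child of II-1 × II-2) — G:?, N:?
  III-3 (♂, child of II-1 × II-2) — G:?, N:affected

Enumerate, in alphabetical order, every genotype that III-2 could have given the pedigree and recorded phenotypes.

III-2 ∈ {GG Nn, GG nn, Gg Nn, Gg nn, gg Nn, gg nn}

G/I-1 un ·: gg
G/I-2 ? ·: Gg|GG
G/II-1 aff I-1×I-2: Gg
G/II-2 ? ·: gg|Gg|GG
G/II-3 aff I-1×I-2: Gg
G/II-4 ? I-1×I-2: gg|Gg
G/III-1 aff II-1×II-2: Gg|GG
G/III-2 ? II-1×II-2: gg|Gg|GG
G/III-3 ? II-1×II-2: gg|Gg|GG
⇒ G over [I-1,I-2,II-1,II-2,II-3,II-4,III-1,III-2,III-3]: 90 consistent
N/I-1 ? ·: nn|Nn|NN
N/I-2 aff ·: Nn|NN
N/II-1 aff I-1×I-2: Nn
N/II-2 un ·: nn
N/II-3 aff I-1×I-2: Nn|NN
N/II-4 ? I-1×I-2: nn|Nn|NN
N/III-1 un II-1×II-2: nn
N/III-2 ? II-1×II-2: nn|Nn
N/III-3 aff II-1×II-2: Nn
⇒ N over [I-1,I-2,II-1,II-2,II-3,II-4,III-1,III-2,III-3]: 34 consistent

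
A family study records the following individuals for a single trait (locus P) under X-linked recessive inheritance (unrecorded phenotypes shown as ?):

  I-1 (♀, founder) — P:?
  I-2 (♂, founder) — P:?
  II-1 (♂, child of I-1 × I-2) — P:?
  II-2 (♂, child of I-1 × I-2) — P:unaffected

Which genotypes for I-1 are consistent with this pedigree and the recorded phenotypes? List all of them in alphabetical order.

I-1 ∈ {X^PX^P, X^PX^p}

P/I-1 ? ·: X^PX^P|X^PX^p
P/I-2 ? ·: X^PY|X^pY
P/II-1 ? I-1×I-2: X^PY|X^pY
P/II-2 un I-1×I-2: X^PY
⇒ P over [I-1,I-2,II-1,II-2]: 6 consistent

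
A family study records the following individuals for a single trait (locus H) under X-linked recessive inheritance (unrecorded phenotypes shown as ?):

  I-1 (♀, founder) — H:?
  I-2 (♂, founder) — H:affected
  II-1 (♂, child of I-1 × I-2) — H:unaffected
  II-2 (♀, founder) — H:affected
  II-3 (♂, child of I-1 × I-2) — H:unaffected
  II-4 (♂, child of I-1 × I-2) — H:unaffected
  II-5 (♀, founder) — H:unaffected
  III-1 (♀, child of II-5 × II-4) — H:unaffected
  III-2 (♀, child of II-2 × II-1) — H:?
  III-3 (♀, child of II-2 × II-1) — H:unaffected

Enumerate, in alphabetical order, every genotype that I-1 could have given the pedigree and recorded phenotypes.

H/I-1 ? ·: X^HX^H|X^HX^h
H/I-2 aff ·: X^hY
H/II-1 un I-1×I-2: X^HY
H/II-2 aff ·: X^hX^h
H/II-3 un I-1×I-2: X^HY
H/II-4 un I-1×I-2: X^HY
H/II-5 un ·: X^HX^H|X^HX^h
H/III-1 un II-5×II-4: X^HX^H|X^HX^h
H/III-2 ? II-2×II-1: X^HX^h
H/III-3 un II-2×II-1: X^HX^h
⇒ H over [I-1,I-2,II-1,II-2,II-3,II-4,II-5,III-1,III-2,III-3]: 6 consistent

I-1 ∈ {X^HX^H, X^HX^h}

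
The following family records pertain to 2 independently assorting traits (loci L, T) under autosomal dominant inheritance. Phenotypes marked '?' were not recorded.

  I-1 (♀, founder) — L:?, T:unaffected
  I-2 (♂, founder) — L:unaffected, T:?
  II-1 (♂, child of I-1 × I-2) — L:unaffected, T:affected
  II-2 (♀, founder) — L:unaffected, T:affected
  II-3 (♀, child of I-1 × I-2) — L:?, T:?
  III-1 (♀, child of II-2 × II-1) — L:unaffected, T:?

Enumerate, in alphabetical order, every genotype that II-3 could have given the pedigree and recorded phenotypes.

L/I-1 ? ·: ll|Ll
L/I-2 un ·: ll
L/II-1 un I-1×I-2: ll
L/II-2 un ·: ll
L/II-3 ? I-1×I-2: ll|Ll
L/III-1 un II-2×II-1: ll
⇒ L over [I-1,I-2,II-1,II-2,II-3,III-1]: 3 consistent
T/I-1 un ·: tt
T/I-2 ? ·: Tt|TT
T/II-1 aff I-1×I-2: Tt
T/II-2 aff ·: Tt|TT
T/II-3 ? I-1×I-2: tt|Tt
T/III-1 ? II-2×II-1: tt|Tt|TT
⇒ T over [I-1,I-2,II-1,II-2,II-3,III-1]: 15 consistent

II-3 ∈ {Ll Tt, Ll tt, ll Tt, ll tt}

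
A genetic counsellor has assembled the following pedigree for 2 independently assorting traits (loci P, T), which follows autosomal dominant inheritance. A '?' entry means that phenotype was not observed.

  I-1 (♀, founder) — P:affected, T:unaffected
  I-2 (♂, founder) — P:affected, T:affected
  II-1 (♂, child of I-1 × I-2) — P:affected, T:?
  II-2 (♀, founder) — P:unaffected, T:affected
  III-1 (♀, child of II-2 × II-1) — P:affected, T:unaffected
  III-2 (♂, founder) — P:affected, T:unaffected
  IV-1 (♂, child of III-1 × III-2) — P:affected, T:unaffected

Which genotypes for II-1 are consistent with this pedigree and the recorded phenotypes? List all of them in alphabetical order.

P/I-1 aff ·: Pp|PP
P/I-2 aff ·: Pp|PP
P/II-1 aff I-1×I-2: Pp|PP
P/II-2 un ·: pp
P/III-1 aff II-2×II-1: Pp
P/III-2 aff ·: Pp|PP
P/IV-1 aff III-1×III-2: Pp|PP
⇒ P over [I-1,I-2,II-1,II-2,III-1,III-2,IV-1]: 28 consistent
T/I-1 un ·: tt
T/I-2 aff ·: Tt|TT
T/II-1 ? I-1×I-2: tt|Tt
T/II-2 aff ·: Tt
T/III-1 un II-2×II-1: tt
T/III-2 un ·: tt
T/IV-1 un III-1×III-2: tt
⇒ T over [I-1,I-2,II-1,II-2,III-1,III-2,IV-1]: 3 consistent

II-1 ∈ {PP Tt, PP tt, Pp Tt, Pp tt}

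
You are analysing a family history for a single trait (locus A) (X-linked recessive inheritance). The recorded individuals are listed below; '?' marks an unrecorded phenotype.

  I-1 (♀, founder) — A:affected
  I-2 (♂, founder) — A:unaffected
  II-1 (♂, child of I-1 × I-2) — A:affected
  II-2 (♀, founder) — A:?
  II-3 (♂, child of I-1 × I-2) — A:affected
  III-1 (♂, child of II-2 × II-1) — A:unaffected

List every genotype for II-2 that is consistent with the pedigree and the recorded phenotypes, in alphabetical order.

A/I-1 aff ·: X^aX^a
A/I-2 un ·: X^AY
A/II-1 aff I-1×I-2: X^aY
A/II-2 ? ·: X^AX^A|X^AX^a
A/II-3 aff I-1×I-2: X^aY
A/III-1 un II-2×II-1: X^AY
⇒ A over [I-1,I-2,II-1,II-2,II-3,III-1]: 2 consistent

II-2 ∈ {X^AX^A, X^AX^a}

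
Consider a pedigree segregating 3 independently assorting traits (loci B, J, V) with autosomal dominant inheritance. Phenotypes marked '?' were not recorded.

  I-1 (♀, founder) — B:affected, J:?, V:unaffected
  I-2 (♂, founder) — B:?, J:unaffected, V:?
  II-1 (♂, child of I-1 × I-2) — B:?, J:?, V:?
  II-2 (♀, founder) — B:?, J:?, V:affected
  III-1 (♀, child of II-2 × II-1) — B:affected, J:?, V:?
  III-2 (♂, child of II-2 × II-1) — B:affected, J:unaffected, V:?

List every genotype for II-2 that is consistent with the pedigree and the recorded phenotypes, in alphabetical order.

II-2 ∈ {BB Jj VV, BB Jj Vv, BB jj VV, BB jj Vv, Bb Jj VV, Bb Jj Vv, Bb jj VV, Bb jj Vv, bb Jj VV, bb Jj Vv, bb jj VV, bb jj Vv}

B/I-1 aff ·: Bb|BB
B/I-2 ? ·: bb|Bb|BB
B/II-1 ? I-1×I-2: bb|Bb|BB
B/II-2 ? ·: bb|Bb|BB
B/III-1 aff II-2×II-1: Bb|BB
B/III-2 aff II-2×II-1: Bb|BB
⇒ B over [I-1,I-2,II-1,II-2,III-1,III-2]: 73 consistent
J/I-1 ? ·: jj|Jj|JJ
J/I-2 un ·: jj
J/II-1 ? I-1×I-2: jj|Jj
J/II-2 ? ·: jj|Jj
J/III-1 ? II-2×II-1: jj|Jj|JJ
J/III-2 un II-2×II-1: jj
⇒ J over [I-1,I-2,II-1,II-2,III-1,III-2]: 16 consistent
V/I-1 un ·: vv
V/I-2 ? ·: vv|Vv|VV
V/II-1 ? I-1×I-2: vv|Vv
V/II-2 aff ·: Vv|VV
V/III-1 ? II-2×II-1: vv|Vv|VV
V/III-2 ? II-2×II-1: vv|Vv|VV
⇒ V over [I-1,I-2,II-1,II-2,III-1,III-2]: 36 consistent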